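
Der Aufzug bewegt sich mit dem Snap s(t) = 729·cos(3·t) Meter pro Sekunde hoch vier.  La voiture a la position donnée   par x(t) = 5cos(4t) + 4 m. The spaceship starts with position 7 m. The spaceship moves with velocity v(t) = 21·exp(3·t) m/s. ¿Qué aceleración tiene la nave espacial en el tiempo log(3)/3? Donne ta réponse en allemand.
Um dies zu lösen, müssen wir 1 Ableitung unserer Gleichung für die Geschwindigkeit v(t) = 21·exp(3·t) nehmen. Mit d/dt von v(t) finden wir a(t) = 63·exp(3·t). Mit a(t) = 63·exp(3·t) und Einsetzen von t = log(3)/3, finden wir a = 189.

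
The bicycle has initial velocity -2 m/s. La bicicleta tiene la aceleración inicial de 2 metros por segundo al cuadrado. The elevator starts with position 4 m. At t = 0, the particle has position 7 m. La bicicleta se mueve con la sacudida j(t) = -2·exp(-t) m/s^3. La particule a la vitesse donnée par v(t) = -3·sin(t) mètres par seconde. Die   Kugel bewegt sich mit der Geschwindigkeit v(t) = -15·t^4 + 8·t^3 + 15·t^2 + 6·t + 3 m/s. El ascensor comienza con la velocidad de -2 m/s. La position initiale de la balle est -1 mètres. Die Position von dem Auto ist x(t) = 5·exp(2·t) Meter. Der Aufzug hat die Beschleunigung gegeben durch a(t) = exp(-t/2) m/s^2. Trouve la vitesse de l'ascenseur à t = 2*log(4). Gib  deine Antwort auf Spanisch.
Necesitamos integrar nuestra ecuación de la aceleración a(t) = exp(-t/2) 1 vez. Tomando ∫a(t)dt y aplicando v(0) = -2, encontramos v(t) = -2·exp(-t/2). Usando v(t) = -2·exp(-t/2) y sustituyendo t = 2*log(4), encontramos v = -1/2.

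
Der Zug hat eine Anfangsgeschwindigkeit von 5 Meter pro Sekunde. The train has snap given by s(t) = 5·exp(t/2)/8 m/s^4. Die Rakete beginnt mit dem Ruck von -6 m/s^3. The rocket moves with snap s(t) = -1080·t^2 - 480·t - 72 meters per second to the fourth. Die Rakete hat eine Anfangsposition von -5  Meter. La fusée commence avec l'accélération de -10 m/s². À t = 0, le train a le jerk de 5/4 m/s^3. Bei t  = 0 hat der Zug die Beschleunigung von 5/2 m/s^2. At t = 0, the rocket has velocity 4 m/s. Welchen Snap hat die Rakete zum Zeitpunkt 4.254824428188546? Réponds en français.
Nous avons le snap s(t) = -1080·t^2 - 480·t - 72. En substituant t = 4.254824428188546: s(4.254824428188546) = -21666.1291134173.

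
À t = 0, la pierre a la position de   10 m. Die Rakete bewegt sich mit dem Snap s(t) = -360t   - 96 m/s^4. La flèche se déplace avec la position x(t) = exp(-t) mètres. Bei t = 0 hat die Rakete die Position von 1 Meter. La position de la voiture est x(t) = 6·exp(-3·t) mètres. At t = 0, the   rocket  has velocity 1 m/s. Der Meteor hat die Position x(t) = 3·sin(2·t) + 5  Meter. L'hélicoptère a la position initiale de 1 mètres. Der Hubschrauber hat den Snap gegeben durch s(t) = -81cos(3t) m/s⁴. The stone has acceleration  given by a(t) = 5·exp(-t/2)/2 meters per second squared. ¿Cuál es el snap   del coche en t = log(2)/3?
Para resolver esto, necesitamos tomar 4 derivadas de nuestra ecuación de la posición x(t) = 6·exp(-3·t). Tomando d/dt de x(t), encontramos v(t) = -18·exp(-3·t). Tomando d/dt de v(t), encontramos a(t) = 54·exp(-3·t). La derivada de la aceleración da la sacudida: j(t) = -162·exp(-3·t). Derivando la sacudida, obtenemos el snap: s(t) = 486·exp(-3·t). Usando s(t) = 486·exp(-3·t) y sustituyendo t = log(2)/3, encontramos s = 243.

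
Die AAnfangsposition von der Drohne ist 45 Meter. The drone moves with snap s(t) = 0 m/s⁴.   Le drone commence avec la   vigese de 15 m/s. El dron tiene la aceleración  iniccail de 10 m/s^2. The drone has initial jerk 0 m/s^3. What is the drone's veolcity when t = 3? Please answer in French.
En partant du snap s(t) = 0, nous prenons 3 intégrales. En intégrant le snap et en utilisant la condition initiale j(0) = 0, nous obtenons j(t) = 0. En prenant ∫j(t)dt et en appliquant a(0) = 10, nous trouvons a(t) = 10. En prenant ∫a(t)dt et en appliquant v(0) = 15, nous trouvons v(t) = 10·t + 15. De l'équation de la vitesse v(t) = 10·t + 15, nous substituons t = 3 pour obtenir v = 45.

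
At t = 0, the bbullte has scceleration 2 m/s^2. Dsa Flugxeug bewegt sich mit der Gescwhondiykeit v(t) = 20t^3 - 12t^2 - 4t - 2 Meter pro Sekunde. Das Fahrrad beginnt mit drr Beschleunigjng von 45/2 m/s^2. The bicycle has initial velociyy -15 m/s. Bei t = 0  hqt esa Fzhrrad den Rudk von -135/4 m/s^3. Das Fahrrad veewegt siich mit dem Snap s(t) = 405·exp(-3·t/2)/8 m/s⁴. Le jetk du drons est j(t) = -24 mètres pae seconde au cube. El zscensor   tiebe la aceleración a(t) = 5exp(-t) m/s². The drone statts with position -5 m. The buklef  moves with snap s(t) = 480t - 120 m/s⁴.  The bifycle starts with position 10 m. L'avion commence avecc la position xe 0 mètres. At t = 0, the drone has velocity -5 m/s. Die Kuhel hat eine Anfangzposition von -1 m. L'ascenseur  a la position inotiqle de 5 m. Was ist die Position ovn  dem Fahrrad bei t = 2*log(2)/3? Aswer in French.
Nous devons trouver l'intégrale de notre équation du snap s(t) = 405·exp(-3·t/2)/8 4 fois. La primitive du snap, avec j(0) = -135/4, donne le jerk: j(t) = -135·exp(-3·t/2)/4. En prenant ∫j(t)dt et en appliquant a(0) = 45/2, nous trouvons a(t) = 45·exp(-3·t/2)/2. En intégrant l'accélération et en utilisant la condition initiale v(0) = -15, nous obtenons v(t) = -15·exp(-3·t/2). La primitive de la vitesse, avec x(0) = 10, donne la position: x(t) = 10·exp(-3·t/2). En utilisant x(t) = 10·exp(-3·t/2) et en substituant t = 2*log(2)/3, nous trouvons x = 5.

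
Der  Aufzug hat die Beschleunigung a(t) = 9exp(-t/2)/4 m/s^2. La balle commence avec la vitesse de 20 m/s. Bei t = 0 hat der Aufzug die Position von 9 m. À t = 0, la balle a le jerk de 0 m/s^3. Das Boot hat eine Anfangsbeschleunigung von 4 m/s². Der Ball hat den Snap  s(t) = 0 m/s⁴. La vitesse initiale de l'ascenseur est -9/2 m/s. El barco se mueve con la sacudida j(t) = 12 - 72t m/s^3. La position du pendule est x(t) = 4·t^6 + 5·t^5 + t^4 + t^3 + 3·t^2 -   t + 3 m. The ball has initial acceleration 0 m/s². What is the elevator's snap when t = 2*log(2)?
Starting from acceleration a(t) = 9·exp(-t/2)/4, we take 2 derivatives. Taking d/dt of a(t), we find j(t) = -9·exp(-t/2)/8. Taking d/dt of j(t), we find s(t) = 9·exp(-t/2)/16. We have snap s(t) = 9·exp(-t/2)/16. Substituting t = 2*log(2): s(2*log(2)) = 9/32.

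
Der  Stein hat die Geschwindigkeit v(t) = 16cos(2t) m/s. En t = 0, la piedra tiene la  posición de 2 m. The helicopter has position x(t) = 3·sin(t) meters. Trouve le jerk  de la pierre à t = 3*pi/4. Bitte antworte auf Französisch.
En partant de la vitesse v(t) = 16·cos(2·t), nous prenons 2 dérivées. En dérivant la vitesse, nous obtenons l'accélération: a(t) = -32·sin(2·t). En dérivant l'accélération, nous obtenons le jerk: j(t) = -64·cos(2·t). De l'équation du jerk j(t) = -64·cos(2·t), nous substituons t = 3*pi/4 pour obtenir j = 0.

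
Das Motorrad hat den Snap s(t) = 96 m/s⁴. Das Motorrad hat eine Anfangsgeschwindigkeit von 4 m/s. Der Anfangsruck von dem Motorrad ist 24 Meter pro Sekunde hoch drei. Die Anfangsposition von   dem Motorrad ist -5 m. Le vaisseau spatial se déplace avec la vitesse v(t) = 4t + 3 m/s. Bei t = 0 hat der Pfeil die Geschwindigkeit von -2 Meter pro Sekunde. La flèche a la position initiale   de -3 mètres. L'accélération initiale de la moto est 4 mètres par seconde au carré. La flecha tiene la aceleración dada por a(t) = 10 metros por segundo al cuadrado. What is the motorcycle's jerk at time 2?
To find the answer, we compute 1 antiderivative of s(t) = 96. Finding the integral of s(t) and using j(0) = 24: j(t) = 96·t + 24. We have jerk j(t) = 96·t + 24. Substituting t = 2: j(2) = 216.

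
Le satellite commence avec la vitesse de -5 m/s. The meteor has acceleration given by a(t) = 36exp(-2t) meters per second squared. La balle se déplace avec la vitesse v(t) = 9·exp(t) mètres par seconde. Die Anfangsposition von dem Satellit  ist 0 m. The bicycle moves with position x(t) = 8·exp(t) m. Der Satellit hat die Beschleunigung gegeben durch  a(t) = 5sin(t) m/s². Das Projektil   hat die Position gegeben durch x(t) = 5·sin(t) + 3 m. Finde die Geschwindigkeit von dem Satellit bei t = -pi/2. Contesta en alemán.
Wir müssen das Integral unserer Gleichung für die Beschleunigung a(t) = 5·sin(t) 1-mal finden. Durch Integration von der Beschleunigung und Verwendung der Anfangsbedingung v(0) = -5, erhalten wir v(t) = -5·cos(t). Aus der Gleichung für die Geschwindigkeit v(t) = -5·cos(t), setzen wir t = -pi/2 ein und erhalten v = 0.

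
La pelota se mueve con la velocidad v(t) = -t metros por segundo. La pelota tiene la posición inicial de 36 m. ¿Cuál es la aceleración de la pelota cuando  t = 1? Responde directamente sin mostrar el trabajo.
En t = 1, a = -1.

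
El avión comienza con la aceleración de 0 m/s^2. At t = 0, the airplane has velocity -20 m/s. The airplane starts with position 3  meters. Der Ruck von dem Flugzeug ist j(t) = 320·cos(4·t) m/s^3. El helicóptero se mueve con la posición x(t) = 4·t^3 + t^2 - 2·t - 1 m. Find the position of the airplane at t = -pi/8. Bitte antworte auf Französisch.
Nous devons trouver la primitive de notre équation du jerk j(t) = 320·cos(4·t) 3 fois. En intégrant le jerk et en utilisant la condition initiale a(0) = 0, nous obtenons a(t) = 80·sin(4·t). La primitive de l'accélération, avec v(0) = -20, donne la vitesse: v(t) = -20·cos(4·t). En prenant ∫v(t)dt et en appliquant x(0) = 3, nous trouvons x(t) = 3 - 5·sin(4·t). Nous avons la position x(t) = 3 - 5·sin(4·t). En substituant t = -pi/8: x(-pi/8) = 8.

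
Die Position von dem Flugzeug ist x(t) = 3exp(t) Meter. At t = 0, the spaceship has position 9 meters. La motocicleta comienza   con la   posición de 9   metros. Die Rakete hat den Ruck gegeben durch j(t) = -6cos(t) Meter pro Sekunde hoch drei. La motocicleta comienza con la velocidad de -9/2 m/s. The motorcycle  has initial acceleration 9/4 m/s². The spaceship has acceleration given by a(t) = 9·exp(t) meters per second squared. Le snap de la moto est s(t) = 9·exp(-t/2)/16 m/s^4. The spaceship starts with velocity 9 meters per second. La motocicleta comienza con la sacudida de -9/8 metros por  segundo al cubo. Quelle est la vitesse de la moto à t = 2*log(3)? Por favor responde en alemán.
Wir müssen unsere Gleichung für den Snap s(t) = 9·exp(-t/2)/16 3-mal integrieren. Durch Integration von dem Snap und Verwendung der Anfangsbedingung j(0) = -9/8, erhalten wir j(t) = -9·exp(-t/2)/8. Mit ∫j(t)dt und Anwendung von a(0) = 9/4, finden wir a(t) = 9·exp(-t/2)/4. Durch Integration von der Beschleunigung und Verwendung der Anfangsbedingung v(0) = -9/2, erhalten wir v(t) = -9·exp(-t/2)/2. Wir haben die Geschwindigkeit v(t) = -9·exp(-t/2)/2. Durch Einsetzen von t = 2*log(3): v(2*log(3)) = -3/2.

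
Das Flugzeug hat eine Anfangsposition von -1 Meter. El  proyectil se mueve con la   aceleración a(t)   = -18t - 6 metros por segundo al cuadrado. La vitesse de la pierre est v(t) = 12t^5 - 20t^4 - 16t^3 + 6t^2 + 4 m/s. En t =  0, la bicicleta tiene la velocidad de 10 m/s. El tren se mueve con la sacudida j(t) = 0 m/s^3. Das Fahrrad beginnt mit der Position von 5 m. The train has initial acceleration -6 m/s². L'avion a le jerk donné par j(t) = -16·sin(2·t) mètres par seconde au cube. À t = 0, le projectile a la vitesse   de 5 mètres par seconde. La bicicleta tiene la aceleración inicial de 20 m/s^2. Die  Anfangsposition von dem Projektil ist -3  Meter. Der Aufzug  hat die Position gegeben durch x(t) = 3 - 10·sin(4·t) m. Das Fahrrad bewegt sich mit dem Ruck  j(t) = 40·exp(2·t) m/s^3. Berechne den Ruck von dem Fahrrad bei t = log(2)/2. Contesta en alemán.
Aus der Gleichung für den Ruck j(t) = 40·exp(2·t), setzen wir t = log(2)/2 ein und erhalten j = 80.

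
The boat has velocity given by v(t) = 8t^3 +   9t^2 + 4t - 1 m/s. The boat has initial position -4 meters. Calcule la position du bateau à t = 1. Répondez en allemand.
Ausgehend von der Geschwindigkeit v(t) = 8·t^3 + 9·t^2 + 4·t - 1, nehmen wir 1 Integral. Das Integral von der Geschwindigkeit, mit x(0) = -4, ergibt die Position: x(t) = 2·t^4 + 3·t^3 + 2·t^2 - t - 4. Aus der Gleichung für die Position x(t) = 2·t^4 + 3·t^3 + 2·t^2 - t - 4, setzen wir t = 1 ein und erhalten x = 2.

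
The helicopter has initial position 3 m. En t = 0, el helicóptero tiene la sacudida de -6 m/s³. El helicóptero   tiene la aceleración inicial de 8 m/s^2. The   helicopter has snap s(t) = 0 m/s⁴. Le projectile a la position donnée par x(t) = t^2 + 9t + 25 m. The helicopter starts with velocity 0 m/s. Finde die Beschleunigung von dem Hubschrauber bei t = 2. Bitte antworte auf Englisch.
To solve this, we need to take 2 integrals of our snap equation s(t) = 0. Integrating snap and using the initial condition j(0) = -6, we get j(t) = -6. Finding the antiderivative of j(t) and using a(0) = 8: a(t) = 8 - 6·t. Using a(t) = 8 - 6·t and substituting t = 2, we find a = -4.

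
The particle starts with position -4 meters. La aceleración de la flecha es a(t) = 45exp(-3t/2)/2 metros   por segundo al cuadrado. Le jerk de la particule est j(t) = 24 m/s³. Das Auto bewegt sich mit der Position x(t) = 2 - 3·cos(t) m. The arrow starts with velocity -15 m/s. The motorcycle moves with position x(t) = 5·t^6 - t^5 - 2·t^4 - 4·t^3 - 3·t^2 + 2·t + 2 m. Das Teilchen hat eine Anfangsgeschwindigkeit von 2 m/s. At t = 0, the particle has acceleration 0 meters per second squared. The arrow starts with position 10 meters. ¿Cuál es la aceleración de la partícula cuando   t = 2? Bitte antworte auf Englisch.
Starting from jerk j(t) = 24, we take 1 integral. Finding the antiderivative of j(t) and using a(0) = 0: a(t) = 24·t. From the given acceleration equation a(t) = 24·t, we substitute t = 2 to get a = 48.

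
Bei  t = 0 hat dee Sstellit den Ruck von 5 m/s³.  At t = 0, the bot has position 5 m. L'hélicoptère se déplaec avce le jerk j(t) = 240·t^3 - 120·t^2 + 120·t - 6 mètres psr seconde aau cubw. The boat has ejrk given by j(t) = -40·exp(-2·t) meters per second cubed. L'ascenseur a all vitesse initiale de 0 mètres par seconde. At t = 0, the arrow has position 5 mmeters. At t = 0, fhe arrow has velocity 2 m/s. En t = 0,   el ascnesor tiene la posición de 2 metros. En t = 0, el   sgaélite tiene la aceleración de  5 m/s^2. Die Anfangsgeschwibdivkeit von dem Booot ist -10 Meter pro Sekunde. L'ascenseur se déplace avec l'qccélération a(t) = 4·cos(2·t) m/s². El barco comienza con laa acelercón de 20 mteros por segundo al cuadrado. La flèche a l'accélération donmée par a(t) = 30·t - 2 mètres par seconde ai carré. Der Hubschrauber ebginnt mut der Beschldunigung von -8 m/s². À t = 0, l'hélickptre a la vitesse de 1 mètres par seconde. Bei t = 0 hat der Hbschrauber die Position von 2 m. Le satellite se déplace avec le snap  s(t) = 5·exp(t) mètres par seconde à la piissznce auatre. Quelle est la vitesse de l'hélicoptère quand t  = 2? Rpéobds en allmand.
Um dies zu lösen, müssen wir 2 Stammfunktionen unserer Gleichung für den Ruck j(t) = 240·t^3 - 120·t^2 + 120·t - 6 finden. Durch Integration von dem Ruck und Verwendung der Anfangsbedingung a(0) = -8, erhalten wir a(t) = 60·t^4 - 40·t^3 + 60·t^2 - 6·t - 8. Mit ∫a(t)dt und Anwendung von v(0) = 1, finden wir v(t) = 12·t^5 - 10·t^4 + 20·t^3 - 3·t^2 - 8·t + 1. Aus der Gleichung für die Geschwindigkeit v(t) = 12·t^5 - 10·t^4 + 20·t^3 - 3·t^2 - 8·t + 1, setzen wir t = 2 ein und erhalten v = 357.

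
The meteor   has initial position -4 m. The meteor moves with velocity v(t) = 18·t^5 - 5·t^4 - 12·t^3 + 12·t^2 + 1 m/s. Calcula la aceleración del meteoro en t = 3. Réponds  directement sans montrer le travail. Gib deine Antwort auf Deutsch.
Die Beschleunigung bei t = 3 ist a = 6498.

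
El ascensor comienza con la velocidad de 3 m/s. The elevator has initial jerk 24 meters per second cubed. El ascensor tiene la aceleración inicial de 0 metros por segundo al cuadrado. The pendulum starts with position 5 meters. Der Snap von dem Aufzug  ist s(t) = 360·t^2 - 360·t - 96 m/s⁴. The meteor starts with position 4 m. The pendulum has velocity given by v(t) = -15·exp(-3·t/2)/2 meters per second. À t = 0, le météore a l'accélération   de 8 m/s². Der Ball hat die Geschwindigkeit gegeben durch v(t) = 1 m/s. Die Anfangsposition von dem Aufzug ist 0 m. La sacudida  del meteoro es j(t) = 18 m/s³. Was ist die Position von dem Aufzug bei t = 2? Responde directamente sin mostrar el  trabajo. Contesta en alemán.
x(2) = -58.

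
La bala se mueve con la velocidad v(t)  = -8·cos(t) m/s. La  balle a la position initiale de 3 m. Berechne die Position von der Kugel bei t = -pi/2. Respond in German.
Ausgehend von der Geschwindigkeit v(t) = -8·cos(t), nehmen wir 1 Stammfunktion. Das Integral von der Geschwindigkeit, mit x(0) = 3, ergibt die Position: x(t) = 3 - 8·sin(t). Mit x(t) = 3 - 8·sin(t) und Einsetzen von t = -pi/2, finden wir x = 11.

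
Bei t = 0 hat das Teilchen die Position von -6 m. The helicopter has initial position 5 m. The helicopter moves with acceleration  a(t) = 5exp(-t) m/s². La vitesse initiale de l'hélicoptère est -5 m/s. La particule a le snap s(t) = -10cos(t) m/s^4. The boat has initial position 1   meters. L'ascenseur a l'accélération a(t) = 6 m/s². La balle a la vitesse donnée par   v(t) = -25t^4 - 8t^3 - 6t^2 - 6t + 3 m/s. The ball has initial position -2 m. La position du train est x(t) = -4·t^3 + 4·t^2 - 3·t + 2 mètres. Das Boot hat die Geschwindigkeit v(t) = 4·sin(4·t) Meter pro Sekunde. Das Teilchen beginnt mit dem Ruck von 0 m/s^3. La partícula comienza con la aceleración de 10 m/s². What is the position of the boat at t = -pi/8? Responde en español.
Partiendo de la velocidad v(t) = 4·sin(4·t), tomamos 1 integral. La integral de la velocidad es la posición. Usando x(0) = 1, obtenemos x(t) = 2 - cos(4·t). Tenemos la posición x(t) = 2 - cos(4·t). Sustituyendo t = -pi/8: x(-pi/8) = 2.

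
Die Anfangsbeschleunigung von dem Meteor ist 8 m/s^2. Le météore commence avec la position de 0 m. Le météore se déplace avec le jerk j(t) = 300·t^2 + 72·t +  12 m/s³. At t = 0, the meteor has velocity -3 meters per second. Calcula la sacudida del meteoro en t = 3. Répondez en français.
De l'équation du jerk j(t) = 300·t^2 + 72·t + 12, nous substituons t = 3 pour obtenir j = 2928.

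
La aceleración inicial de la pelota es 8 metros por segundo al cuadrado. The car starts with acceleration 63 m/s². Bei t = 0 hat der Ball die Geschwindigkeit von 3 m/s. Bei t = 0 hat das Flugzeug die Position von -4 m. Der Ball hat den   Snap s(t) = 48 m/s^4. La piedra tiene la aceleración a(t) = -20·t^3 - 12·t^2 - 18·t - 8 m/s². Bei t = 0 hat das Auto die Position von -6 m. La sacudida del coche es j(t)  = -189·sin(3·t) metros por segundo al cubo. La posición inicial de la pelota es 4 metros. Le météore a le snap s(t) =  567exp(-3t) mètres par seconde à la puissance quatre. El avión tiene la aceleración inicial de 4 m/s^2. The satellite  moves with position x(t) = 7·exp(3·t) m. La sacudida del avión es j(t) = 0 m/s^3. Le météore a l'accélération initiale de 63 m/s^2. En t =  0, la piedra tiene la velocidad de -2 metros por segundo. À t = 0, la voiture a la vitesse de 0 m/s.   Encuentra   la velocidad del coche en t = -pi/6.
Para resolver esto, necesitamos tomar 2 integrales de nuestra ecuación de la sacudida j(t) = -189·sin(3·t). Integrando la sacudida y usando la condición inicial a(0) = 63, obtenemos a(t) = 63·cos(3·t). Tomando ∫a(t)dt y aplicando v(0) = 0, encontramos v(t) = 21·sin(3·t). De la ecuación de la velocidad v(t) = 21·sin(3·t), sustituimos t = -pi/6 para obtener v = -21.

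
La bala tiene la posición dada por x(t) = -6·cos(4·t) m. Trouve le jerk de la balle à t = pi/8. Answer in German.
Um dies zu lösen, müssen wir 3 Ableitungen unserer Gleichung für die Position x(t) = -6·cos(4·t) nehmen. Durch Ableiten von der Position erhalten wir die Geschwindigkeit: v(t) = 24·sin(4·t). Mit d/dt von v(t) finden wir a(t) = 96·cos(4·t). Die Ableitung von der Beschleunigung ergibt den Ruck: j(t) = -384·sin(4·t). Aus der Gleichung für den Ruck j(t) = -384·sin(4·t), setzen wir t = pi/8 ein und erhalten j = -384.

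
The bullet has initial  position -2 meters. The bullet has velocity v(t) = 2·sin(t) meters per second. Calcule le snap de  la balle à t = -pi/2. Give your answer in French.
Pour résoudre ceci, nous devons prendre 3 dérivées de notre équation de la vitesse v(t) = 2·sin(t). La dérivée de la vitesse donne l'accélération: a(t) = 2·cos(t). En prenant d/dt de a(t), nous trouvons j(t) = -2·sin(t). La dérivée du jerk donne le snap: s(t) = -2·cos(t). En utilisant s(t) = -2·cos(t) et en substituant t = -pi/2, nous trouvons s = 0.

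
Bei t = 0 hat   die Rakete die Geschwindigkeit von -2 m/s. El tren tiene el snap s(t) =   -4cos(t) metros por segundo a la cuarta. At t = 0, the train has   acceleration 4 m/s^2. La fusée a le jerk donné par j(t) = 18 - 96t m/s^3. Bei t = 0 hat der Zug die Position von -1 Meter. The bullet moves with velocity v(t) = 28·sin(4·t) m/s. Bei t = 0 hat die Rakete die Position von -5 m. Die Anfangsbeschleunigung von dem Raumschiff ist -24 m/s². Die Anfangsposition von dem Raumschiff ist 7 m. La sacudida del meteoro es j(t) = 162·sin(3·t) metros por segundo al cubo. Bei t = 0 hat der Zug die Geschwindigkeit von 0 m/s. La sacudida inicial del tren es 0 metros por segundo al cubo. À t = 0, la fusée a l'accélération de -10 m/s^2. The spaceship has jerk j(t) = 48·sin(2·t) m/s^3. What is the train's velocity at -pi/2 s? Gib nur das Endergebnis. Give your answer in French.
À t = -pi/2, v = -4.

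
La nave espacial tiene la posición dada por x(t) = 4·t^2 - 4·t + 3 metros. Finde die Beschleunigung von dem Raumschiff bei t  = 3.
Wir müssen unsere Gleichung für die Position x(t) = 4·t^2 - 4·t + 3 2-mal ableiten. Durch Ableiten von der Position erhalten wir die Geschwindigkeit: v(t) = 8·t - 4. Mit d/dt von v(t) finden wir a(t) = 8. Aus der Gleichung für die Beschleunigung a(t) = 8, setzen wir t = 3 ein und erhalten a = 8.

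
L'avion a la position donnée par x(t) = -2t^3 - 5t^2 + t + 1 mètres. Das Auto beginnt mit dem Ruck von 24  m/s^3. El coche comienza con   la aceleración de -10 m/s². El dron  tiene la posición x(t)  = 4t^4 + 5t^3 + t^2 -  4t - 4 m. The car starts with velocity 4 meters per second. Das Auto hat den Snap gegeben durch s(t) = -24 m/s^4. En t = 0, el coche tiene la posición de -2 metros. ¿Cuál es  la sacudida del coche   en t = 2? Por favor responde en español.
Debemos encontrar la integral de nuestra ecuación del snap s(t) = -24 1 vez. La integral del snap, con j(0) = 24, da la sacudida: j(t) = 24 - 24·t. Tenemos la sacudida j(t) = 24 - 24·t. Sustituyendo t = 2: j(2) = -24.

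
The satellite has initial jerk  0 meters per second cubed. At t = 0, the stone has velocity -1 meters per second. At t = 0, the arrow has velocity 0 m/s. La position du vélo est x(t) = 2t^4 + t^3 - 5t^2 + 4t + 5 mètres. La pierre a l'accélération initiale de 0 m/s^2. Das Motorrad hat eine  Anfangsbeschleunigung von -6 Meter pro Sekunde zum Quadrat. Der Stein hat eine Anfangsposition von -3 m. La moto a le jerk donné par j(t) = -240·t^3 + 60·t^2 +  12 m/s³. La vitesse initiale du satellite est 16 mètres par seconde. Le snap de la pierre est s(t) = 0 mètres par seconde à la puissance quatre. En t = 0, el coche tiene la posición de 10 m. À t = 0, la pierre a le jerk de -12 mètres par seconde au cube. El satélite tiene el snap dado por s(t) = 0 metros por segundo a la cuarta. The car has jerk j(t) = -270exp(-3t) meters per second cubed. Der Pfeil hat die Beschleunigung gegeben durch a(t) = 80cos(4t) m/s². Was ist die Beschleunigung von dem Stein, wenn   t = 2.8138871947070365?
Um dies zu lösen, müssen wir 2 Integrale unserer Gleichung für den Snap s(t) = 0 finden. Die Stammfunktion von dem Snap ist der Ruck. Mit j(0) = -12 erhalten wir j(t) = -12. Durch Integration von dem Ruck und Verwendung der Anfangsbedingung a(0) = 0, erhalten wir a(t) = -12·t. Wir haben die Beschleunigung a(t) = -12·t. Durch Einsetzen von t = 2.8138871947070365: a(2.8138871947070365) = -33.7666463364844.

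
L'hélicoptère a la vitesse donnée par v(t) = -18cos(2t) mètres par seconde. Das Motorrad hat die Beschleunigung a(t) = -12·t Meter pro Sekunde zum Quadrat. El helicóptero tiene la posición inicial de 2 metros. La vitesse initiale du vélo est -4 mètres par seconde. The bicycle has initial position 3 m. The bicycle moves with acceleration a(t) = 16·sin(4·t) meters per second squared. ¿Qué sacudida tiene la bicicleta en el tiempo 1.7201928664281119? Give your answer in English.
We must differentiate our acceleration equation a(t) = 16·sin(4·t) 1 time. Taking d/dt of a(t), we find j(t) = 64·cos(4·t). From the given jerk equation j(t) = 64·cos(4·t), we substitute t = 1.7201928664281119 to get j = 52.9085546586095.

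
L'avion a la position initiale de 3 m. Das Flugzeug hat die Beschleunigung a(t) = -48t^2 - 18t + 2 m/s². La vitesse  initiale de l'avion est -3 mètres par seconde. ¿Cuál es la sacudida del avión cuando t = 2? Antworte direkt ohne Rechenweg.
La respuesta es -210.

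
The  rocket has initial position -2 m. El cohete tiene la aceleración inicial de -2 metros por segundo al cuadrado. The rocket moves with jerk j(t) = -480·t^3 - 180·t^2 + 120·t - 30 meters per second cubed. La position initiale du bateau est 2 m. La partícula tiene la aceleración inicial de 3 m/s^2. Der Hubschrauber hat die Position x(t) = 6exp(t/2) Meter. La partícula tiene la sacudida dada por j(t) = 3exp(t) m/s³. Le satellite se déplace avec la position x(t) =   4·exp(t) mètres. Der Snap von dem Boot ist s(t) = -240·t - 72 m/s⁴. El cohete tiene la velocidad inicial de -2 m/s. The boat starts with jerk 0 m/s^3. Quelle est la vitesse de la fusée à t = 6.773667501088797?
Nous devons trouver la primitive de notre équation du jerk j(t) = -480·t^3 - 180·t^2 + 120·t - 30 2 fois. La primitive du jerk est l'accélération. En utilisant a(0) = -2, nous obtenons a(t) = -120·t^4 - 60·t^3 + 60·t^2 - 30·t - 2. La primitive de l'accélération est la vitesse. En utilisant v(0) = -2, nous obtenons v(t) = -24·t^5 - 15·t^4 + 20·t^3 - 15·t^2 - 2·t - 2. En utilisant v(t) = -24·t^5 - 15·t^4 + 20·t^3 - 15·t^2 - 2·t - 2 et en substituant t = 6.773667501088797, nous trouvons v = -368305.955555989.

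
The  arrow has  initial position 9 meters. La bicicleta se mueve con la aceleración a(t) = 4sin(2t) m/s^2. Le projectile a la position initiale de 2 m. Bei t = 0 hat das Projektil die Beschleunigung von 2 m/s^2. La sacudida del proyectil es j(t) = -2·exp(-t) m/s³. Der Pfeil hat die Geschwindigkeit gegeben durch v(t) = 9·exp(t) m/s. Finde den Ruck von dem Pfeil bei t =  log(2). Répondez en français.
En partant de la vitesse v(t) = 9·exp(t), nous prenons 2 dérivées. La dérivée de la vitesse donne l'accélération: a(t) = 9·exp(t). La dérivée de l'accélération donne le jerk: j(t) = 9·exp(t). Nous avons le jerk j(t) = 9·exp(t). En substituant t = log(2): j(log(2)) = 18.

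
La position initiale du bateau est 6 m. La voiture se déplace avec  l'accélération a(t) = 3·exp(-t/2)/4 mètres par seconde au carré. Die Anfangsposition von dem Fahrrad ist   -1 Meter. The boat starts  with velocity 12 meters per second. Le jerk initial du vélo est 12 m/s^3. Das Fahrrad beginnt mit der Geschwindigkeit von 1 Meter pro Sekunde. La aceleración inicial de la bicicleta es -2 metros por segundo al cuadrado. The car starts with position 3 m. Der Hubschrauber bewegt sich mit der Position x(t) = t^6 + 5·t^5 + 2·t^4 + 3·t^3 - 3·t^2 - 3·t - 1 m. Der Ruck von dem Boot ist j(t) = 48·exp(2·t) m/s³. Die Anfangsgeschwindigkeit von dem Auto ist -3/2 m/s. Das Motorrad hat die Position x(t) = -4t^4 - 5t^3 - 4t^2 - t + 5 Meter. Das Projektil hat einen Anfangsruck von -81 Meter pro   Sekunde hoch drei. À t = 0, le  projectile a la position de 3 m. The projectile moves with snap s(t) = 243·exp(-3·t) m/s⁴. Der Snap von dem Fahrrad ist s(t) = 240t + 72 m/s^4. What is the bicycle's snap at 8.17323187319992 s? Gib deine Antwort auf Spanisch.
Tenemos el snap s(t) = 240·t + 72. Sustituyendo t = 8.17323187319992: s(8.17323187319992) = 2033.57564956798.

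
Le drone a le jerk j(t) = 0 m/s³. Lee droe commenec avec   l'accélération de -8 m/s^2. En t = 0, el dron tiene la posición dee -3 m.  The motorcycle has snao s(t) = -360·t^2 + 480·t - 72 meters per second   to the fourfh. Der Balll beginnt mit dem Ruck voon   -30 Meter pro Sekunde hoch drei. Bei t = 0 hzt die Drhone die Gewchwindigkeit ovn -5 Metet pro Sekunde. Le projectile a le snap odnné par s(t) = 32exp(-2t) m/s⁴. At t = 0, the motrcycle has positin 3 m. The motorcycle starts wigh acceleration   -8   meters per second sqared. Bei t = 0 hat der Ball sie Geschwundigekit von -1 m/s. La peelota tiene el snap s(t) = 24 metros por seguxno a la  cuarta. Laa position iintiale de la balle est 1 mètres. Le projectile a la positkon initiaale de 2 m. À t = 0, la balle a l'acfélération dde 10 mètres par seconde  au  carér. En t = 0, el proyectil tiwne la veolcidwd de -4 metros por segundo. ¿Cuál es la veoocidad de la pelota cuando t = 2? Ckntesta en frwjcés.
Pour résoudre ceci, nous devons prendre 3 primitives de notre équation du snap s(t) = 24. En prenant ∫s(t)dt et en appliquant j(0) = -30, nous trouvons j(t) = 24·t - 30. En prenant ∫j(t)dt et en appliquant a(0) = 10, nous trouvons a(t) = 12·t^2 - 30·t + 10. L'intégrale de l'accélération est la vitesse. En utilisant v(0) = -1, nous obtenons v(t) = 4·t^3 - 15·t^2 + 10·t - 1. Nous avons la vitesse v(t) = 4·t^3 - 15·t^2 + 10·t - 1. En substituant t = 2: v(2) = -9.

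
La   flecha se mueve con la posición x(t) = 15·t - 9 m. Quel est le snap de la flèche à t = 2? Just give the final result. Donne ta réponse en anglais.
The answer is 0.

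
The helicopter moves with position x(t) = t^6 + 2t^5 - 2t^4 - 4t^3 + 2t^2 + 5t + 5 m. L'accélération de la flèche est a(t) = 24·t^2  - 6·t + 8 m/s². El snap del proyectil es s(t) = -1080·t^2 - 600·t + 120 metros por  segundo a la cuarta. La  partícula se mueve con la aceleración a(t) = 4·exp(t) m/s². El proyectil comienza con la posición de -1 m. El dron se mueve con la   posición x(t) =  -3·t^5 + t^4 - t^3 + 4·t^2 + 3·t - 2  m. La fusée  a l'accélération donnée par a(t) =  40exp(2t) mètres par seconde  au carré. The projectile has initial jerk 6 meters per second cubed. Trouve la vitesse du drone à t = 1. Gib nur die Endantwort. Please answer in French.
À t = 1, v = -3.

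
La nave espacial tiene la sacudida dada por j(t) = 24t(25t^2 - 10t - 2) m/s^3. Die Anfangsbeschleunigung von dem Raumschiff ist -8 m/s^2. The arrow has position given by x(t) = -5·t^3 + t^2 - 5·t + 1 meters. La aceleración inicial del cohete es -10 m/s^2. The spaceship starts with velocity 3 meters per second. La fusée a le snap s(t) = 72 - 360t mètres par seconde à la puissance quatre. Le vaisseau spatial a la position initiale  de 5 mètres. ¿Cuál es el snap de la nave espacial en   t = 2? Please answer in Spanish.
Debemos derivar nuestra ecuación de la sacudida j(t) = 24·t·(25·t^2 - 10·t - 2) 1 vez. Tomando d/dt de j(t), encontramos s(t) = 600·t^2 + 24·t·(50·t - 10) - 240·t - 48. Usando s(t) = 600·t^2 + 24·t·(50·t - 10) - 240·t - 48 y sustituyendo t = 2, encontramos s = 6192.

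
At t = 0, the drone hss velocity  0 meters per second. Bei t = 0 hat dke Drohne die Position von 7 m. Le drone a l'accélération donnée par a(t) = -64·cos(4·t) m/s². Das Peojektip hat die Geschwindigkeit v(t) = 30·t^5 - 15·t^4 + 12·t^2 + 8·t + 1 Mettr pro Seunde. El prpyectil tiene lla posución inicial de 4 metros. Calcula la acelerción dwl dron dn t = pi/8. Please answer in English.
We have acceleration a(t) = -64·cos(4·t). Substituting t = pi/8: a(pi/8) = 0.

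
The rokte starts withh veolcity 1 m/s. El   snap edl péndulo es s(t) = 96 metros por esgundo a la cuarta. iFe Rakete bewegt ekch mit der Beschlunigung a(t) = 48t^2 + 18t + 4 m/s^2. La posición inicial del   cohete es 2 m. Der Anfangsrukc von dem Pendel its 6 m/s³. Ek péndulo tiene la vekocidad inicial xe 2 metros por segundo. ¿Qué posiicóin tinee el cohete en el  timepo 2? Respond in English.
We must find the integral of our acceleration equation a(t) = 48·t^2 + 18·t + 4 2 times. Taking ∫a(t)dt and applying v(0) = 1, we find v(t) = 16·t^3 + 9·t^2 + 4·t + 1. Integrating velocity and using the initial condition x(0) = 2, we get x(t) = 4·t^4 + 3·t^3 + 2·t^2 + t + 2. From the given position equation x(t) = 4·t^4 + 3·t^3 + 2·t^2 + t + 2, we substitute t = 2 to get x = 100.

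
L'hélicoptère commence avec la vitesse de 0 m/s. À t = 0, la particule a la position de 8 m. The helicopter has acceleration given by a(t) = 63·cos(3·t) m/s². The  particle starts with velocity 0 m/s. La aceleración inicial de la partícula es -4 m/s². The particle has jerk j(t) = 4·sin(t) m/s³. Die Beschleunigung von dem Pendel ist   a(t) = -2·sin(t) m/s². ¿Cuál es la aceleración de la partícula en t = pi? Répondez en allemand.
Um dies zu lösen, müssen wir 1 Stammfunktion unserer Gleichung für den Ruck j(t) = 4·sin(t) finden. Mit ∫j(t)dt und Anwendung von a(0) = -4, finden wir a(t) = -4·cos(t). Wir haben die Beschleunigung a(t) = -4·cos(t). Durch Einsetzen von t = pi: a(pi) = 4.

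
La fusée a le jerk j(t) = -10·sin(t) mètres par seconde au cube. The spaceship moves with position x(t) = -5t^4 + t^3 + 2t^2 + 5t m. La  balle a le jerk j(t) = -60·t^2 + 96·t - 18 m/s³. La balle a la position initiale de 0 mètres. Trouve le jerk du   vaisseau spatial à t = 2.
En partant de la position x(t) = -5·t^4 + t^3 + 2·t^2 + 5·t, nous prenons 3 dérivées. En dérivant la position, nous obtenons la vitesse: v(t) = -20·t^3 + 3·t^2 + 4·t + 5. En dérivant la vitesse, nous obtenons l'accélération: a(t) = -60·t^2 + 6·t + 4. La dérivée de l'accélération donne le jerk: j(t) = 6 - 120·t. Nous avons le jerk j(t) = 6 - 120·t. En substituant t = 2: j(2) = -234.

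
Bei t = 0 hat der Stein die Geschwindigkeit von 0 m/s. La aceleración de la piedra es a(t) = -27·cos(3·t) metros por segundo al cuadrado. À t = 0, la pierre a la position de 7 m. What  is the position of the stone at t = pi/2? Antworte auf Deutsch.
Wir müssen die Stammfunktion unserer Gleichung für die Beschleunigung a(t) = -27·cos(3·t) 2-mal finden. Die Stammfunktion von der Beschleunigung ist die Geschwindigkeit. Mit v(0) = 0 erhalten wir v(t) = -9·sin(3·t). Die Stammfunktion von der Geschwindigkeit, mit x(0) = 7, ergibt die Position: x(t) = 3·cos(3·t) + 4. Aus der Gleichung für die Position x(t) = 3·cos(3·t) + 4, setzen wir t = pi/2 ein und erhalten x = 4.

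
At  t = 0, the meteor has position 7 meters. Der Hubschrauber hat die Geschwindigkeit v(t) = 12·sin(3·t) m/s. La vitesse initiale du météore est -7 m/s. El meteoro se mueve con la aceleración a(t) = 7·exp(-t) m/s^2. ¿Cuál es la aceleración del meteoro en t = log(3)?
Usando a(t) = 7·exp(-t) y sustituyendo t = log(3), encontramos a = 7/3.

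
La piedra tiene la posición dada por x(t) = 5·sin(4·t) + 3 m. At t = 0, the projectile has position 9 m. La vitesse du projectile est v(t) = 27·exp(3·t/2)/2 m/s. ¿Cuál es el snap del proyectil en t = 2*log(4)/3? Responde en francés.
En partant de la vitesse v(t) = 27·exp(3·t/2)/2, nous prenons 3 dérivées. En prenant d/dt de v(t), nous trouvons a(t) = 81·exp(3·t/2)/4. La dérivée de l'accélération donne le jerk: j(t) = 243·exp(3·t/2)/8. En prenant d/dt de j(t), nous trouvons s(t) = 729·exp(3·t/2)/16. De l'équation du snap s(t) = 729·exp(3·t/2)/16, nous substituons t = 2*log(4)/3 pour obtenir s = 729/4.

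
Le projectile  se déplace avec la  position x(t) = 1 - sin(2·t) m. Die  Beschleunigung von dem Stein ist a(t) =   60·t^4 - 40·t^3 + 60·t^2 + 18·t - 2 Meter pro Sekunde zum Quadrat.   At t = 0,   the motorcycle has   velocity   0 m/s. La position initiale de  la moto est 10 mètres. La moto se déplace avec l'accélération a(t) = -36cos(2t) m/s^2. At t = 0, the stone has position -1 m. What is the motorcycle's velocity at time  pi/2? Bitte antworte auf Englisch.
Starting from acceleration a(t) = -36·cos(2·t), we take 1 antiderivative. The integral of acceleration is velocity. Using v(0) = 0, we get v(t) = -18·sin(2·t). We have velocity v(t) = -18·sin(2·t). Substituting t = pi/2: v(pi/2) = 0.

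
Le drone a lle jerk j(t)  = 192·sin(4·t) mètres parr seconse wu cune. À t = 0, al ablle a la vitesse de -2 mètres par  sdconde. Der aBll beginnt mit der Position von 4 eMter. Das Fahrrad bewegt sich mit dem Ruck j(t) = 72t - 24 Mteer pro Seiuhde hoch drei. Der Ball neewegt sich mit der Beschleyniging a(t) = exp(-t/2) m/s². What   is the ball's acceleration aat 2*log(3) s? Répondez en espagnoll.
Usando a(t) = exp(-t/2) y sustituyendo t = 2*log(3), encontramos a = 1/3.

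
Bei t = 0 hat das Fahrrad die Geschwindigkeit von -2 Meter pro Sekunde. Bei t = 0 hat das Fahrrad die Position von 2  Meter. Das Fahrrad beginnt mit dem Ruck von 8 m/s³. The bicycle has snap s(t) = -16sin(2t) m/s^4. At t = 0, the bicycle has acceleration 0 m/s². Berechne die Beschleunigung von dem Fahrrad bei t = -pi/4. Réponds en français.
Pour résoudre ceci, nous devons prendre 2 primitives de notre équation du snap s(t) = -16·sin(2·t). En prenant ∫s(t)dt et en appliquant j(0) = 8, nous trouvons j(t) = 8·cos(2·t). L'intégrale du jerk, avec a(0) = 0, donne l'accélération: a(t) = 4·sin(2·t). De l'équation de l'accélération a(t) = 4·sin(2·t), nous substituons t = -pi/4 pour obtenir a = -4.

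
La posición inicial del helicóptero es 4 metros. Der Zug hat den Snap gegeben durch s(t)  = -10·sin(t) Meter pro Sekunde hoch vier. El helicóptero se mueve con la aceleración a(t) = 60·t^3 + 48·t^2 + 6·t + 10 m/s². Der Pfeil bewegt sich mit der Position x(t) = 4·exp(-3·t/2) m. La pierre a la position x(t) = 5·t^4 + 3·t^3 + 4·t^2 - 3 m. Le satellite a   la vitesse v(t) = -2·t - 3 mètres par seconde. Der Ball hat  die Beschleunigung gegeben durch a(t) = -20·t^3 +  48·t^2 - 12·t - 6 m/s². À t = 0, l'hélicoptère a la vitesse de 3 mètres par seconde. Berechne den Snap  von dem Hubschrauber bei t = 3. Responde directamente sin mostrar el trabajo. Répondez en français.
À t = 3, s = 1176.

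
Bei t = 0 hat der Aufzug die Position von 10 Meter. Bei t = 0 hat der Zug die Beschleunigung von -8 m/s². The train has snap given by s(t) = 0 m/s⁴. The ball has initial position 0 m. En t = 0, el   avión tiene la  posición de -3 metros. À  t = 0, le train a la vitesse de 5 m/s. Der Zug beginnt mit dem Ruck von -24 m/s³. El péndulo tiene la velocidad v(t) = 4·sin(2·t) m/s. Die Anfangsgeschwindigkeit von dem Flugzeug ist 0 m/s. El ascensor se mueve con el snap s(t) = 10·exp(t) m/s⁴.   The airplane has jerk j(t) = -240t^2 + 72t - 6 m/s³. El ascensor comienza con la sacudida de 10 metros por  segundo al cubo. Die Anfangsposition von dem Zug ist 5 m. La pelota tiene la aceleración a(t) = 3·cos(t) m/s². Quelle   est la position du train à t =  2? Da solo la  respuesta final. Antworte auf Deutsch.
Die Position bei t = 2 ist x = -33.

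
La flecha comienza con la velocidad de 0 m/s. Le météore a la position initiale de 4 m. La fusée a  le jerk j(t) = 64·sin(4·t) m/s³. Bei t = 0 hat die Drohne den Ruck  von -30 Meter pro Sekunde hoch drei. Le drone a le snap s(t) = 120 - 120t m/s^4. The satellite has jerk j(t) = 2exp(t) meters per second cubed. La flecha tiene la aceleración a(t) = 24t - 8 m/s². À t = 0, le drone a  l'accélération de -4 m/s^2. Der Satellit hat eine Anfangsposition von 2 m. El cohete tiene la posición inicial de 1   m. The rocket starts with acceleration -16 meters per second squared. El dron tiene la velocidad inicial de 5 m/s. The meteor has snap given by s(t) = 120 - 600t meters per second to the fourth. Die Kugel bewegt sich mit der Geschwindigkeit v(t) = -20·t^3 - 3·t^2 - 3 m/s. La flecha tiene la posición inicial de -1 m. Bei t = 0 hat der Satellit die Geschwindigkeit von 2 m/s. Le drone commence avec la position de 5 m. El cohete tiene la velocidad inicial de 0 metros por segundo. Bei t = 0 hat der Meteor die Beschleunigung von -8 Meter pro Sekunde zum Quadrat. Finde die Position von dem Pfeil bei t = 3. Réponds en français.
En partant de l'accélération a(t) = 24·t - 8, nous prenons 2 intégrales. En intégrant l'accélération et en utilisant la condition initiale v(0) = 0, nous obtenons v(t) = 4·t·(3·t - 2). La primitive de la vitesse est la position. En utilisant x(0) = -1, nous obtenons x(t) = 4·t^3 - 4·t^2 - 1. Nous avons la position x(t) = 4·t^3 - 4·t^2 - 1. En substituant t = 3: x(3) = 71.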